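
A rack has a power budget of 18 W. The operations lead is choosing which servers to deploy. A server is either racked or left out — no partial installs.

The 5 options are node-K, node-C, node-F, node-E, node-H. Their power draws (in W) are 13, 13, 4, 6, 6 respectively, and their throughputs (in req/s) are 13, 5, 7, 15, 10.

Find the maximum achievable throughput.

32

Treat it as a binary knapsack problem.
node-F + node-E: power draw 4 + 6 = 10 ≤ 18, throughput 7 + 15 = 22.
node-F + node-E + node-H: power draw 4 + 6 + 6 = 16 ≤ 18, throughput 7 + 15 + 10 = 32.
node-E + node-H: power draw 6 + 6 = 12 ≤ 18, throughput 15 + 10 = 25.
Best is node-F, node-E, and node-H with total throughput 32.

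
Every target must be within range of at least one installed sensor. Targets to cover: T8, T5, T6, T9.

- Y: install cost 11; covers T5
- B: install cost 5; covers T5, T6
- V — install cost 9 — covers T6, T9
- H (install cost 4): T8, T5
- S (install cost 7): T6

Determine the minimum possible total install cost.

This is a weighted set-cover instance.
Choose V and H: together they cover T8, T5, T6, T9 — every target.
Total install cost: 9 + 4 = 13.

13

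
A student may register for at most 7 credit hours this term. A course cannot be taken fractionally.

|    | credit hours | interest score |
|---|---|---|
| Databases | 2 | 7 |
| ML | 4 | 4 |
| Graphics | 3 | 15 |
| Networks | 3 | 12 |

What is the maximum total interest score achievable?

Databases + Graphics: credit hours 2 + 3 = 5 ≤ 7, interest score 7 + 15 = 22.
Databases + Networks: credit hours 2 + 3 = 5 ≤ 7, interest score 7 + 12 = 19.
Graphics + Networks: credit hours 3 + 3 = 6 ≤ 7, interest score 15 + 12 = 27.
Best is Graphics and Networks with total interest score 27.

27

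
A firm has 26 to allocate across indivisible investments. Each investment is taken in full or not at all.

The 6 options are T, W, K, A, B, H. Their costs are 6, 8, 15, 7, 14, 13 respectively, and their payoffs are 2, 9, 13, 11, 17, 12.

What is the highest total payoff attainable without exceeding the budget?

Allowing fractional choices, the relaxed optimum would be about 33.6, but investments are indivisible.
A + B: cost 7 + 14 = 21 ≤ 26, payoff 11 + 17 = 28.
W + B: cost 8 + 14 = 22 ≤ 26, payoff 9 + 17 = 26.
T + A + H: cost 6 + 7 + 13 = 26 ≤ 26, payoff 2 + 11 + 12 = 25.
Best is A and B with total payoff 28.

28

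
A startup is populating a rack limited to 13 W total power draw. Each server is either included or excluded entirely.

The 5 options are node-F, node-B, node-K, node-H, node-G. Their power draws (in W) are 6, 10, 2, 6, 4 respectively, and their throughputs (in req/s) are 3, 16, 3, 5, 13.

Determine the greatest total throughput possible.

21

This is an integer program with binary decision variables.
Allowing fractional choices, the relaxed optimum would be about 27.4, but servers are indivisible.
node-B + node-K: power draw 10 + 2 = 12 ≤ 13, throughput 16 + 3 = 19.
node-F + node-K + node-G: power draw 6 + 2 + 4 = 12 ≤ 13, throughput 3 + 3 + 13 = 19.
node-K + node-H + node-G: power draw 2 + 6 + 4 = 12 ≤ 13, throughput 3 + 5 + 13 = 21.
Best is node-K, node-H, and node-G with total throughput 21.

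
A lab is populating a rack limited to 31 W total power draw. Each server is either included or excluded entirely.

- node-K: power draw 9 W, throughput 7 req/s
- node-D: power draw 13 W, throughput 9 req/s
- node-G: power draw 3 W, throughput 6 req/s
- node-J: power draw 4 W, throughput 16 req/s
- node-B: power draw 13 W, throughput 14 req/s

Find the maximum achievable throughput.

This is a 0-1 knapsack instance.
Take node-K, node-G, node-J, and node-B: power draw 9 + 3 + 4 + 13 = 29 ≤ 31, throughput 7 + 6 + 16 + 14 = 43.
No other feasible combination does better.

43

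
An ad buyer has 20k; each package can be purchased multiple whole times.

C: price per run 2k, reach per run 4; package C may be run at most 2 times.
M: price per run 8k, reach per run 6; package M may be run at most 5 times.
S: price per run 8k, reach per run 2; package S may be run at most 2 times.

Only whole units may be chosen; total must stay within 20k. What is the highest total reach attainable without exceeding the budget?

C has the best ratio (4/2); taking only C gives at most 2×4 = 8 (stopped by the supply cap of 2).
Mixing does better — 2×C and 2×M: price 20 ≤ 20, reach 2·4 + 2·6 = 20.

20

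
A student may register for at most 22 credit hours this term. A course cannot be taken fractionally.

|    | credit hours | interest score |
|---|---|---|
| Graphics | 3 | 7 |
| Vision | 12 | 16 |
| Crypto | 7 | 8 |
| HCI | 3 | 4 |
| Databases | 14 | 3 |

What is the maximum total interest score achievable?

31

Take Graphics, Vision, and Crypto: credit hours 3 + 12 + 7 = 22 ≤ 22, interest score 7 + 16 + 8 = 31.
No other feasible combination does better.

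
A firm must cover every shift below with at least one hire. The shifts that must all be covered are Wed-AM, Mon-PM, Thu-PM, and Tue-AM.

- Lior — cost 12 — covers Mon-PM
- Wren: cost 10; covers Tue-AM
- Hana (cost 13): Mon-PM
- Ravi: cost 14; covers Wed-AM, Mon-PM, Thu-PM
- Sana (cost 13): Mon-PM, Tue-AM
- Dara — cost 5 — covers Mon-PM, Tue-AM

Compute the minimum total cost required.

This is an integer covering problem.
Choose Ravi and Dara: together they cover Wed-AM, Mon-PM, Thu-PM, Tue-AM — every shift.
Total cost: 14 + 5 = 19.
No cover costs less than 19.

19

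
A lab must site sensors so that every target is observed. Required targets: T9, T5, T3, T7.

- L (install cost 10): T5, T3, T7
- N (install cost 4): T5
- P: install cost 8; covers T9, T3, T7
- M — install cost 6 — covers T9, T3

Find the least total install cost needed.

Choose N and P: together they cover T9, T5, T3, T7 — every target.
Total install cost: 4 + 8 = 12.

12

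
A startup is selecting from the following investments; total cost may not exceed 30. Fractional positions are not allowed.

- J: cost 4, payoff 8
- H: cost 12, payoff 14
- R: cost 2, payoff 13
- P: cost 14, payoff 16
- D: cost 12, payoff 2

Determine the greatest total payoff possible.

43

This is an integer program with binary decision variables.
H + R + P: cost 12 + 2 + 14 = 28 ≤ 30, payoff 14 + 13 + 16 = 43.
J + H + P: cost 4 + 12 + 14 = 30 ≤ 30, payoff 8 + 14 + 16 = 38.
Best is H, R, and P with total payoff 43.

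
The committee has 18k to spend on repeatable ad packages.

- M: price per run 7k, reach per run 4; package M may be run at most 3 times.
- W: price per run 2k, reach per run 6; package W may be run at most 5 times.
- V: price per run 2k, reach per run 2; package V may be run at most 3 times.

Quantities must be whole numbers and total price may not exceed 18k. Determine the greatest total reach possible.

36

5×W and 3×V: price 16 ≤ 18, reach 5·6 + 3·2 = 36.
5×W and 2×V: price 14 ≤ 18, reach 5·6 + 2·2 = 34.
Best is 36.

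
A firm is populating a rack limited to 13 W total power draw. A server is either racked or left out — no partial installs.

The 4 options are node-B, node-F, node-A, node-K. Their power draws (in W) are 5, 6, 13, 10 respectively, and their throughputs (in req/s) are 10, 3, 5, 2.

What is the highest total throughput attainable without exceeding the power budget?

Allowing fractional choices, the relaxed optimum would be about 13.8, but servers are indivisible.
node-A: power draw 13 ≤ 13, throughput 5.
node-B + node-F: power draw 5 + 6 = 11 ≤ 13, throughput 10 + 3 = 13.
node-B: power draw 5 ≤ 13, throughput 10.
Best is node-B and node-F with total throughput 13.

13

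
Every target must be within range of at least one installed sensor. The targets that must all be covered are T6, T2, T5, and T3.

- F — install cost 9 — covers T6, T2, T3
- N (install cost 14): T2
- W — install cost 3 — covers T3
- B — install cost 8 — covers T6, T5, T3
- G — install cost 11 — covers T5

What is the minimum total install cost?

This is an integer covering problem.
Choose F and B: together they cover T6, T2, T5, T3 — every target.
Total install cost: 9 + 8 = 17.

17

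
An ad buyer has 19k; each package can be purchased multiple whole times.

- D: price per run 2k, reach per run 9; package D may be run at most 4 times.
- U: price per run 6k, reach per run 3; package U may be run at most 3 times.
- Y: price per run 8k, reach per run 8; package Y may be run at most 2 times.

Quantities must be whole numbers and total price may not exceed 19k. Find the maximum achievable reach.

Take 4×D and 1×Y: price 16 ≤ 19, reach 4·9 + 1·8 = 44.
D has the best ratio (9/2) and is taken to its limit of 4; remaining capacity is filled optimally with the others.

44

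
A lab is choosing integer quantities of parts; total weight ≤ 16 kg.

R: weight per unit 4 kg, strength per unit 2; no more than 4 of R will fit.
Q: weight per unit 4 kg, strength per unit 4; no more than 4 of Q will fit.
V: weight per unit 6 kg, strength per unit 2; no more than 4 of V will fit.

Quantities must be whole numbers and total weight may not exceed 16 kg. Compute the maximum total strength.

16

Q has the best ratio (4/4); taking only Q gives at most 4×4 = 16 (stopped by the weight limit).
Optimal: 4×Q: weight 16 ≤ 16, strength 4·4 = 16.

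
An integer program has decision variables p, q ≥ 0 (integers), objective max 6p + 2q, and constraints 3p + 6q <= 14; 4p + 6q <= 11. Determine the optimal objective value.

(p,q)=(2,0): 3·2+6·0=6≤14, 4·2+6·0=8≤11, objective 12.
(p,q)=(1,1): 3·1+6·1=9≤14, 4·1+6·1=10≤11, objective 8.
The best lattice point is (2,0), giving 12.

12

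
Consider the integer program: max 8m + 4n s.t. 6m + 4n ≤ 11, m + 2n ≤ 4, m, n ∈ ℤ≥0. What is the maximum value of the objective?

(m,n)=(1,1): 6·1+4·1=10≤11, 1·1+2·1=3≤4, objective 12.
(m,n)=(0,2): 6·0+4·2=8≤11, 1·0+2·2=4≤4, objective 8.
(m,n)=(1,0): 6·1+4·0=6≤11, 1·1+2·0=1≤4, objective 8.
No feasible integer point exceeds 12.

12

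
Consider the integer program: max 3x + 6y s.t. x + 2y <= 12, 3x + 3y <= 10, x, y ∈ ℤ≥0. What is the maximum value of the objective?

Relaxing integrality, the LP optimum is 20.00 at (x,y) = (0, 3.33), which is not an integer point.
(x,y)=(0,3) is feasible, giving 18.
(x,y)=(1,2) is feasible, giving 15.
(x,y)=(0,2) is feasible, giving 12.
The best lattice point is (0,3), giving 18.

18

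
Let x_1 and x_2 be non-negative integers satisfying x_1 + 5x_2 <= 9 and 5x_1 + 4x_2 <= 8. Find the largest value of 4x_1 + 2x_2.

Relaxing integrality, the LP optimum is 6.40 at (x_1,x_2) = (1.6, 0), which is not an integer point.
(x_1,x_2)=(1,0): 1·1+5·0=1≤9, 5·1+4·0=5≤8, objective 4.
(x_1,x_2)=(0,1): 1·0+5·1=5≤9, 5·0+4·1=4≤8, objective 2.
(x_1,x_2)=(0,0): 1·0+5·0=0≤9, 5·0+4·0=0≤8, objective 0.
The best lattice point is (1,0), giving 4.

4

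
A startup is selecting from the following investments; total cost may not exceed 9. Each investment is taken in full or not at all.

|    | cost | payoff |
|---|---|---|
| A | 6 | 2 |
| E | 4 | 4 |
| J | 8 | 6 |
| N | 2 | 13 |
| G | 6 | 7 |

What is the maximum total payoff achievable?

20

Treat it as a binary knapsack problem.
Allowing fractional choices, the relaxed optimum would be about 21.0, but investments are indivisible.
E + N: cost 4 + 2 = 6 ≤ 9, payoff 4 + 13 = 17.
N + G: cost 2 + 6 = 8 ≤ 9, payoff 13 + 7 = 20.
A + N: cost 6 + 2 = 8 ≤ 9, payoff 2 + 13 = 15.
Best is N and G with total payoff 20.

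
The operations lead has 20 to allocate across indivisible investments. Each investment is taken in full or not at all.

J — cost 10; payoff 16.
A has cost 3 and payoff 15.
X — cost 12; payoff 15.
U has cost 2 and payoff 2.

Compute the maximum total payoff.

33

Allowing fractional choices, the relaxed optimum would be about 39.8, but investments are indivisible.
J + A: cost 10 + 3 = 13 ≤ 20, payoff 16 + 15 = 31.
J + A + U: cost 10 + 3 + 2 = 15 ≤ 20, payoff 16 + 15 + 2 = 33.
A + X + U: cost 3 + 12 + 2 = 17 ≤ 20, payoff 15 + 15 + 2 = 32.
Best is J, A, and U with total payoff 33.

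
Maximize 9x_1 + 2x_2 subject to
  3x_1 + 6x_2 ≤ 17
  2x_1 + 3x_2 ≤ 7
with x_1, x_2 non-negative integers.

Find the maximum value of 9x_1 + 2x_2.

Relaxing integrality, the LP optimum is 31.50 at (x_1,x_2) = (3.5, 0), which is not an integer point.
(x_1,x_2)=(3,0): 3·3+6·0=9≤17, 2·3+3·0=6≤7, objective 27.
(x_1,x_2)=(2,1): 3·2+6·1=12≤17, 2·2+3·1=7≤7, objective 20.
(x_1,x_2)=(2,0): 3·2+6·0=6≤17, 2·2+3·0=4≤7, objective 18.
No feasible integer point exceeds 27.

27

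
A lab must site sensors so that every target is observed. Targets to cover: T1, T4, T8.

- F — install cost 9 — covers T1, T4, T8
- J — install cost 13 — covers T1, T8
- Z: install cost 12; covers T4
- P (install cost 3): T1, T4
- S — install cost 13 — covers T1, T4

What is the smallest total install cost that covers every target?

The greedy cost-per-new-target heuristic would pick P and F for 12, but a cheaper cover exists.
F alone covers T1, T4, T8 — every target.
Total install cost: 9.
No cover costs less than 9.

9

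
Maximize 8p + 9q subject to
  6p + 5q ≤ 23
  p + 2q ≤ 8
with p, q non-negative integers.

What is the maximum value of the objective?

36

(p,q)=(0,4): 6·0+5·4=20≤23, 1·0+2·4=8≤8, objective 36.
(p,q)=(1,3): 6·1+5·3=21≤23, 1·1+2·3=7≤8, objective 35.
(p,q)=(0,3): 6·0+5·3=15≤23, 1·0+2·3=6≤8, objective 27.
Maximum is 36 at (p,q)=(0,4).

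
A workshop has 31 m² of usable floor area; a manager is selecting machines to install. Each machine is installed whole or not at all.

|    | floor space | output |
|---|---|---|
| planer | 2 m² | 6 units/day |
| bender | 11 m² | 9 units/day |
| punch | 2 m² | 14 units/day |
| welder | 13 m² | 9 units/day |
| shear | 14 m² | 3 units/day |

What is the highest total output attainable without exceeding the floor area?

38

Take planer, bender, punch, and welder: floor space 2 + 11 + 2 + 13 = 28 ≤ 31, output 6 + 9 + 14 + 9 = 38.
No other feasible combination does better.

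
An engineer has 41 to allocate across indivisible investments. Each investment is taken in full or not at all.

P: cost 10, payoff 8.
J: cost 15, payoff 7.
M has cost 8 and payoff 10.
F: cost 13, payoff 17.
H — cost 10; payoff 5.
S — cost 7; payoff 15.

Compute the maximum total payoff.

Allowing fractional choices, the relaxed optimum would be about 51.5, but investments are indivisible.
P + M + F + S: cost 10 + 8 + 13 + 7 = 38 ≤ 41, payoff 8 + 10 + 17 + 15 = 50.
P + F + H + S: cost 10 + 13 + 10 + 7 = 40 ≤ 41, payoff 8 + 17 + 5 + 15 = 45.
M + F + H + S: cost 8 + 13 + 10 + 7 = 38 ≤ 41, payoff 10 + 17 + 5 + 15 = 47.
Best is P, M, F, and S with total payoff 50.

50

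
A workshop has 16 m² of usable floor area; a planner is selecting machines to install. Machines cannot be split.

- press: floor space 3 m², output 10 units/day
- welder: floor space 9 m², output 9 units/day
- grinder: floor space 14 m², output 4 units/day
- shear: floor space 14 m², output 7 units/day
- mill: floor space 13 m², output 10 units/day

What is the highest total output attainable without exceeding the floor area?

20

Allowing fractional choices, the relaxed optimum would be about 22.1, but machines are indivisible.
press + welder: floor space 3 + 9 = 12 ≤ 16, output 10 + 9 = 19.
press + mill: floor space 3 + 13 = 16 ≤ 16, output 10 + 10 = 20.
Best is press and mill with total output 20.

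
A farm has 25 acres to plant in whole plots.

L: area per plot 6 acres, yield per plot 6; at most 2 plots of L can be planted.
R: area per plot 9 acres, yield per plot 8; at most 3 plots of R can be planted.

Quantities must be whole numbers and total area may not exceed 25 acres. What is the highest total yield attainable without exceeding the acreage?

22

Take 1×L and 2×R: area 24 ≤ 25, yield 1·6 + 2·8 = 22.
No other integer combination yields more.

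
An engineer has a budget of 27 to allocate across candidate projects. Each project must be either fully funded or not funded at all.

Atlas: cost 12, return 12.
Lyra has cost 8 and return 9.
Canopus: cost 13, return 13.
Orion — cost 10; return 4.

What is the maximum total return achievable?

Lyra + Canopus: cost 8 + 13 = 21 ≤ 27, return 9 + 13 = 22.
Atlas + Canopus: cost 12 + 13 = 25 ≤ 27, return 12 + 13 = 25.
Best is Atlas and Canopus with total return 25.

25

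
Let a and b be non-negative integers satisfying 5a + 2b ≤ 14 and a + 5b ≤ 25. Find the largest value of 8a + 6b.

32

(a,b)=(1,4): 5·1+2·4=13≤14, 1·1+5·4=21≤25, objective 32.
(a,b)=(0,5): 5·0+2·5=10≤14, 1·0+5·5=25≤25, objective 30.
(a,b)=(1,3): 5·1+2·3=11≤14, 1·1+5·3=16≤25, objective 26.
Maximum is 32 at (a,b)=(1,4).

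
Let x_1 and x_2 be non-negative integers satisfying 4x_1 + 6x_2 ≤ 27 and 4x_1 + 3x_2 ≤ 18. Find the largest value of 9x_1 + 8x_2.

(x_1,x_2)=(3,2): 4·3+6·2=24≤27, 4·3+3·2=18≤18, objective 43.
(x_1,x_2)=(2,3): 4·2+6·3=26≤27, 4·2+3·3=17≤18, objective 42.
(x_1,x_2)=(3,1): 4·3+6·1=18≤27, 4·3+3·1=15≤18, objective 35.
Maximum is 43 at (x_1,x_2)=(3,2).

43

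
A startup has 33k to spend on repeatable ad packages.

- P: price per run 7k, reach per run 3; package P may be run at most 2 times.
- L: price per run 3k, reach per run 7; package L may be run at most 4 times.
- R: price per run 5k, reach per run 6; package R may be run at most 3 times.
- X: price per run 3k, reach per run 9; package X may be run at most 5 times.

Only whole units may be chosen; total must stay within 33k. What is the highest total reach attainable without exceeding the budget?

This is a bounded integer knapsack.
Take 4×L, 1×R, and 5×X: price 32 ≤ 33, reach 4·7 + 1·6 + 5·9 = 79.
X has the best ratio (9/3) and is taken to its limit of 5; remaining capacity is filled optimally with the others.

79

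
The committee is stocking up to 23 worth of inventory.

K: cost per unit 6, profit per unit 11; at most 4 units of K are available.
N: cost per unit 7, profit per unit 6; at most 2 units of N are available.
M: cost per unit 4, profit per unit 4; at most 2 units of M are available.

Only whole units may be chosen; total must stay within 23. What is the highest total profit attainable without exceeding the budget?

K has the best ratio (11/6); taking only K gives at most 3×11 = 33 (stopped by the cost limit).
Mixing does better — 3×K and 1×M: cost 22 ≤ 23, profit 3·11 + 1·4 = 37.

37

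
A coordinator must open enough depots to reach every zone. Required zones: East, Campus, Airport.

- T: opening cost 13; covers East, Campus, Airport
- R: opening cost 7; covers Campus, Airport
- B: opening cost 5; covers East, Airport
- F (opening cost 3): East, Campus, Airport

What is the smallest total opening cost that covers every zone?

F alone covers East, Campus, Airport — every zone.
Total opening cost: 3.
No cover costs less than 3.

3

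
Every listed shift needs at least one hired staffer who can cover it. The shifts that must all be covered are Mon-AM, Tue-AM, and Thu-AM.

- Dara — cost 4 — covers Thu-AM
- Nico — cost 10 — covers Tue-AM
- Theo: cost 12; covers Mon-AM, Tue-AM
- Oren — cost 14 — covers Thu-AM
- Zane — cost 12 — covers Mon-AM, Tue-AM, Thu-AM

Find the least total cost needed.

The greedy cost-per-new-shift heuristic would pick Dara and Theo for 16, but a cheaper cover exists.
Zane alone covers Mon-AM, Tue-AM, Thu-AM — every shift.
Total cost: 12.
No cover costs less than 12.

12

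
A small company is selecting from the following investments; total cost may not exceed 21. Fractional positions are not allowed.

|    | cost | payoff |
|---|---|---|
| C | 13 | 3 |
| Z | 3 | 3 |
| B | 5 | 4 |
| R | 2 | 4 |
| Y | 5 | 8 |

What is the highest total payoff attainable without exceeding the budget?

Treat it as a binary knapsack problem.
Allowing fractional choices, the relaxed optimum would be about 20.4, but investments are indivisible.
Z + R + Y: cost 3 + 2 + 5 = 10 ≤ 21, payoff 3 + 4 + 8 = 15.
Z + B + R + Y: cost 3 + 5 + 2 + 5 = 15 ≤ 21, payoff 3 + 4 + 4 + 8 = 19.
B + R + Y: cost 5 + 2 + 5 = 12 ≤ 21, payoff 4 + 4 + 8 = 16.
Best is Z, B, R, and Y with total payoff 19.

19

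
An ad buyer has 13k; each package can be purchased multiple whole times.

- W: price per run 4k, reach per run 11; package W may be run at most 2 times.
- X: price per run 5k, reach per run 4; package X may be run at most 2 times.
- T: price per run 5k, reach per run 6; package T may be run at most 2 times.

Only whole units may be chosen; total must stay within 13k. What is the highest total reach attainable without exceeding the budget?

W has the best ratio (11/4); taking only W gives at most 2×11 = 22 (stopped by the supply cap of 2).
Mixing does better — 2×W and 1×T: price 13 ≤ 13, reach 2·11 + 1·6 = 28.

28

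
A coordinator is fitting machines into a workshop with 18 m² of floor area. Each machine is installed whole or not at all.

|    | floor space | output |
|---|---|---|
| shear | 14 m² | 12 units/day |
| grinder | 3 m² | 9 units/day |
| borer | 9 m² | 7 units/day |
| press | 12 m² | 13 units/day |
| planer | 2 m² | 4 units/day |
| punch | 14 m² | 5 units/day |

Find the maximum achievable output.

26

This is a 0-1 knapsack instance.
Allowing fractional choices, the relaxed optimum would be about 26.9, but machines are indivisible.
grinder + press: floor space 3 + 12 = 15 ≤ 18, output 9 + 13 = 22.
shear + grinder: floor space 14 + 3 = 17 ≤ 18, output 12 + 9 = 21.
grinder + press + planer: floor space 3 + 12 + 2 = 17 ≤ 18, output 9 + 13 + 4 = 26.
Best is grinder, press, and planer with total output 26.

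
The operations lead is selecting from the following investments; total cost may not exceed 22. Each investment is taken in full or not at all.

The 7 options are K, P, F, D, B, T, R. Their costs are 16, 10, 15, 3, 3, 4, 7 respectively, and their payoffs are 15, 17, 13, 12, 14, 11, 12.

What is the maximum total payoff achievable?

54

Allowing fractional choices, the relaxed optimum would be about 57.5, but investments are indivisible.
D + B + T + R: cost 3 + 3 + 4 + 7 = 17 ≤ 22, payoff 12 + 14 + 11 + 12 = 49.
P + D + B + T: cost 10 + 3 + 3 + 4 = 20 ≤ 22, payoff 17 + 12 + 14 + 11 = 54.
P + D + B: cost 10 + 3 + 3 = 16 ≤ 22, payoff 17 + 12 + 14 = 43.
Best is P, D, B, and T with total payoff 54.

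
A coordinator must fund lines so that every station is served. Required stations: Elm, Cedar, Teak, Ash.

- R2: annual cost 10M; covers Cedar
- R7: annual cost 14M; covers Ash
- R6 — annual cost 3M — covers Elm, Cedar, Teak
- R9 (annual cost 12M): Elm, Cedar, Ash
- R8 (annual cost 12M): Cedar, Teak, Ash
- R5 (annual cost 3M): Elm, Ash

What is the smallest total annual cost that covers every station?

Choose R6 and R5: together they cover Elm, Cedar, Teak, Ash — every station.
Total annual cost: 3 + 3 = 6.
No cover costs less than 6.

6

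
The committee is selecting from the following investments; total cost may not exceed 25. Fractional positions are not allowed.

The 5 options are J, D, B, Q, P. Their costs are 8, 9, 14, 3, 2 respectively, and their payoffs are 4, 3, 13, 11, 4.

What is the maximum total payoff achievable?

Allowing fractional choices, the relaxed optimum would be about 31.0, but investments are indivisible.
B + Q + P: cost 14 + 3 + 2 = 19 ≤ 25, payoff 13 + 11 + 4 = 28.
J + B + Q: cost 8 + 14 + 3 = 25 ≤ 25, payoff 4 + 13 + 11 = 28.
B + Q: cost 14 + 3 = 17 ≤ 25, payoff 13 + 11 = 24.
The maximum payoff is 28; one optimal choice is B, Q, and P.

28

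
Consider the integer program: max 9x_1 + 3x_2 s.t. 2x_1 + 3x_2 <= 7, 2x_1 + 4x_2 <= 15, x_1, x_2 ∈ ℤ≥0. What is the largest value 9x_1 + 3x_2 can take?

27

The continuous relaxation peaks at (3.5, 0) with value 31.50; rounding to a feasible lattice point costs some objective.
(x_1,x_2)=(3,0) is feasible, giving 27.
(x_1,x_2)=(2,1) is feasible, giving 21.
(x_1,x_2)=(2,0) is feasible, giving 18.
Maximum is 27 at (x_1,x_2)=(3,0).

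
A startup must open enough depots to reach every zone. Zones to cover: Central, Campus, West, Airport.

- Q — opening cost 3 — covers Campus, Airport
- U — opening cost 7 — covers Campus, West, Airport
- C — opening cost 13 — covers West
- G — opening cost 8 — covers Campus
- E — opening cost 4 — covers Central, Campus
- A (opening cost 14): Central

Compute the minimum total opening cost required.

11

The greedy cost-per-new-zone heuristic would pick Q, E, and U for 14, but a cheaper cover exists.
Choose U and E: together they cover Central, Campus, West, Airport — every zone.
Total opening cost: 7 + 4 = 11.
No cover costs less than 11.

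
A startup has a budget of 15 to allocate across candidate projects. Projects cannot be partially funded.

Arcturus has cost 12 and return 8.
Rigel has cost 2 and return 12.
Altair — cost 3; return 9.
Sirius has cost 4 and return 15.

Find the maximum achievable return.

36

This is an integer program with binary decision variables.
Allowing fractional choices, the relaxed optimum would be about 40.0, but projects are indivisible.
Rigel + Sirius: cost 2 + 4 = 6 ≤ 15, return 12 + 15 = 27.
Rigel + Altair + Sirius: cost 2 + 3 + 4 = 9 ≤ 15, return 12 + 9 + 15 = 36.
Altair + Sirius: cost 3 + 4 = 7 ≤ 15, return 9 + 15 = 24.
Best is Rigel, Altair, and Sirius with total return 36.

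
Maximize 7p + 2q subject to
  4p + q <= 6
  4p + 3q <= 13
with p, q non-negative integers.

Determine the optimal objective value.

(p,q)=(1,2): 4·1+1·2=6≤6, 4·1+3·2=10≤13, objective 11.
(p,q)=(1,1): 4·1+1·1=5≤6, 4·1+3·1=7≤13, objective 9.
(p,q)=(0,4): 4·0+1·4=4≤6, 4·0+3·4=12≤13, objective 8.
The best lattice point is (1,2), giving 11.

11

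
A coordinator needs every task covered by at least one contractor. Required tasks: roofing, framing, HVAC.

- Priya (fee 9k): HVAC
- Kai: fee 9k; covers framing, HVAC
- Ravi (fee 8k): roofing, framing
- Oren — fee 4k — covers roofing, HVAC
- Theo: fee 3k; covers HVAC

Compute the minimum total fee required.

11

The greedy cost-per-new-task heuristic would pick Oren and Ravi for 12, but a cheaper cover exists.
Choose Ravi and Theo: together they cover roofing, framing, HVAC — every task.
Total fee: 8 + 3 = 11.
No cover costs less than 11.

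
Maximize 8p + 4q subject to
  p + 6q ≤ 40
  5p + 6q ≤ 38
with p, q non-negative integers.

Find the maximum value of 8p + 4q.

56

(p,q)=(7,0): 1·7+6·0=7≤40, 5·7+6·0=35≤38, objective 56.
(p,q)=(6,1): 1·6+6·1=12≤40, 5·6+6·1=36≤38, objective 52.
(p,q)=(6,0): 1·6+6·0=6≤40, 5·6+6·0=30≤38, objective 48.
No feasible integer point exceeds 56.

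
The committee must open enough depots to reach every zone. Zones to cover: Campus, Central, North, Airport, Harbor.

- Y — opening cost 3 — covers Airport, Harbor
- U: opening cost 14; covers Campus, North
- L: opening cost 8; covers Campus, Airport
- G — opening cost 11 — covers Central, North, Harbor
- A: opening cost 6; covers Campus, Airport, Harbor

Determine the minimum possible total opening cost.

The greedy cost-per-new-zone heuristic would pick Y, G, and A for 20, but a cheaper cover exists.
Choose G and A: together they cover Campus, Central, North, Airport, Harbor — every zone.
Total opening cost: 11 + 6 = 17.
No cover costs less than 17.

17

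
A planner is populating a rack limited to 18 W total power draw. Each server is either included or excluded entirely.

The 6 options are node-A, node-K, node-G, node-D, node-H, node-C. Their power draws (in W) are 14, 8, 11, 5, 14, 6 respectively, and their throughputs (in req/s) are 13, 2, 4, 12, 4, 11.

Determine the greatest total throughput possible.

Allowing fractional choices, the relaxed optimum would be about 29.5, but servers are indivisible.
node-G + node-D: power draw 11 + 5 = 16 ≤ 18, throughput 4 + 12 = 16.
node-D + node-C: power draw 5 + 6 = 11 ≤ 18, throughput 12 + 11 = 23.
Best is node-D and node-C with total throughput 23.

23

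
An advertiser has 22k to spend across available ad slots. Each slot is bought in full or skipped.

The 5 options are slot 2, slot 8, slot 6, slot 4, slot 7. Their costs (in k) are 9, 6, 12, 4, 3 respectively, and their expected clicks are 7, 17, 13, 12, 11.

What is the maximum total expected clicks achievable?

Allowing fractional choices, the relaxed optimum would be about 49.8, but ad slots are indivisible.
slot 2 + slot 8 + slot 4 + slot 7: cost 9 + 6 + 4 + 3 = 22 ≤ 22, expected clicks 7 + 17 + 12 + 11 = 47.
slot 8 + slot 6 + slot 4: cost 6 + 12 + 4 = 22 ≤ 22, expected clicks 17 + 13 + 12 = 42.
Best is slot 2, slot 8, slot 4, and slot 7 with total expected clicks 47.

47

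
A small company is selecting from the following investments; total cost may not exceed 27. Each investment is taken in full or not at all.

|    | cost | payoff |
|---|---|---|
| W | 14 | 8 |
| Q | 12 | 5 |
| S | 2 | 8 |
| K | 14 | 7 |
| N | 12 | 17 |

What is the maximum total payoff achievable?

30

Allowing fractional choices, the relaxed optimum would be about 32.4, but investments are indivisible.
Q + S + N: cost 12 + 2 + 12 = 26 ≤ 27, payoff 5 + 8 + 17 = 30.
W + N: cost 14 + 12 = 26 ≤ 27, payoff 8 + 17 = 25.
S + N: cost 2 + 12 = 14 ≤ 27, payoff 8 + 17 = 25.
Best is Q, S, and N with total payoff 30.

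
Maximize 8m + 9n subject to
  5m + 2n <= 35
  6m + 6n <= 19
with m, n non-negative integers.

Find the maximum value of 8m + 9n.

27

Relaxing integrality, the LP optimum is 28.50 at (m,n) = (0, 3.17), which is not an integer point.
(m,n)=(0,3): 5·0+2·3=6≤35, 6·0+6·3=18≤19, objective 27.
(m,n)=(1,2): 5·1+2·2=9≤35, 6·1+6·2=18≤19, objective 26.
(m,n)=(0,2): 5·0+2·2=4≤35, 6·0+6·2=12≤19, objective 18.
The best lattice point is (0,3), giving 27.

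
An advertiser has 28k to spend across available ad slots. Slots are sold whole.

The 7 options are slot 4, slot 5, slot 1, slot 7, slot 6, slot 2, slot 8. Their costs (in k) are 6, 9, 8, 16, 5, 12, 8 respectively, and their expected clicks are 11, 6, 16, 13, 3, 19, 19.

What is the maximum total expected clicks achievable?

Treat it as a binary knapsack problem.
Allowing fractional choices, the relaxed optimum would be about 55.5, but ad slots are indivisible.
slot 1 + slot 2 + slot 8: cost 8 + 12 + 8 = 28 ≤ 28, expected clicks 16 + 19 + 19 = 54.
slot 4 + slot 2 + slot 8: cost 6 + 12 + 8 = 26 ≤ 28, expected clicks 11 + 19 + 19 = 49.
slot 4 + slot 1 + slot 6 + slot 8: cost 6 + 8 + 5 + 8 = 27 ≤ 28, expected clicks 11 + 16 + 3 + 19 = 49.
Best is slot 1, slot 2, and slot 8 with total expected clicks 54.

54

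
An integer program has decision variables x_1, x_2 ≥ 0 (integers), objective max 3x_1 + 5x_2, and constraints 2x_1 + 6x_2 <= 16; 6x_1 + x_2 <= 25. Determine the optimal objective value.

17

The continuous relaxation peaks at (3.94, 1.35) with value 18.59; rounding to a feasible lattice point costs some objective.
(x_1,x_2)=(4,1): 2·4+6·1=14≤16, 6·4+1·1=25≤25, objective 17.
(x_1,x_2)=(2,2): 2·2+6·2=16≤16, 6·2+1·2=14≤25, objective 16.
(x_1,x_2)=(3,1): 2·3+6·1=12≤16, 6·3+1·1=19≤25, objective 14.
The best lattice point is (4,1), giving 17.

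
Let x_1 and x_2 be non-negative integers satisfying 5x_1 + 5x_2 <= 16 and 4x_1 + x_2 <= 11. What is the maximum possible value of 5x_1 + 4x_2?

14

The continuous relaxation peaks at (2.6, 0.6) with value 15.40; rounding to a feasible lattice point costs some objective.
(x_1,x_2)=(2,1): 5·2+5·1=15≤16, 4·2+1·1=9≤11, objective 14.
(x_1,x_2)=(1,2): 5·1+5·2=15≤16, 4·1+1·2=6≤11, objective 13.
(x_1,x_2)=(2,0): 5·2+5·0=10≤16, 4·2+1·0=8≤11, objective 10.
The best lattice point is (2,1), giving 14.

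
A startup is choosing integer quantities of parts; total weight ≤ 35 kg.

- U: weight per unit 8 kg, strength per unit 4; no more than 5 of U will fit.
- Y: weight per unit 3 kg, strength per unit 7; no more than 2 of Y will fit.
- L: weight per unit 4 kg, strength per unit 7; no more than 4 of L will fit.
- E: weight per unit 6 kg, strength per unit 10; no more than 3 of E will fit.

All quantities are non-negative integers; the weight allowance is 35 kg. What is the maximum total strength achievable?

62

This is a bounded integer knapsack.
2×Y, 4×L, and 2×E: weight 34 ≤ 35, strength 2·7 + 4·7 + 2·10 = 62.
4×L and 3×E: weight 34 ≤ 35, strength 4·7 + 3·10 = 58.
Best is 62.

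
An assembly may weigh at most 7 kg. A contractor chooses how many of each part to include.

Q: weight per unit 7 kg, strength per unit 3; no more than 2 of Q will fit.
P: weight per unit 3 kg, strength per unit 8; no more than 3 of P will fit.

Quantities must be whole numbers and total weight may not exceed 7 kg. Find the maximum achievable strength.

16

This is a bounded integer knapsack.
P has the best ratio (8/3); taking only P gives at most 2×8 = 16 (stopped by the weight limit).
Optimal: 2×P: weight 6 ≤ 7, strength 2·8 = 16.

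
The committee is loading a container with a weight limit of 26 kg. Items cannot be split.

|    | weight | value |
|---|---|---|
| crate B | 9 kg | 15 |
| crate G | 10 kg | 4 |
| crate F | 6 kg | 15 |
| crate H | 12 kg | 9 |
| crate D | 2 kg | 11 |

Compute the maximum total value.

Treat it as a binary knapsack problem.
crate F + crate H + crate D: weight 6 + 12 + 2 = 20 ≤ 26, value 15 + 9 + 11 = 35.
crate B + crate F + crate D: weight 9 + 6 + 2 = 17 ≤ 26, value 15 + 15 + 11 = 41.
crate B + crate H + crate D: weight 9 + 12 + 2 = 23 ≤ 26, value 15 + 9 + 11 = 35.
Best is crate B, crate F, and crate D with total value 41.

41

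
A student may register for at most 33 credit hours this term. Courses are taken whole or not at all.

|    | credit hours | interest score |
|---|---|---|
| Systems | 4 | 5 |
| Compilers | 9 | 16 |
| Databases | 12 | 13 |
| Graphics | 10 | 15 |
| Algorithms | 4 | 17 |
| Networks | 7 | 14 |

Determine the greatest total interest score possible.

Treat it as a binary knapsack problem.
Compilers + Databases + Algorithms + Networks: credit hours 9 + 12 + 4 + 7 = 32 ≤ 33, interest score 16 + 13 + 17 + 14 = 60.
Databases + Graphics + Algorithms + Networks: credit hours 12 + 10 + 4 + 7 = 33 ≤ 33, interest score 13 + 15 + 17 + 14 = 59.
Compilers + Graphics + Algorithms + Networks: credit hours 9 + 10 + 4 + 7 = 30 ≤ 33, interest score 16 + 15 + 17 + 14 = 62.
Best is Compilers, Graphics, Algorithms, and Networks with total interest score 62.

62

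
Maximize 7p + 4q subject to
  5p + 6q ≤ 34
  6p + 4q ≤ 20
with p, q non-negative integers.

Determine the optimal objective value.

22

Relaxing integrality, the LP optimum is 23.33 at (p,q) = (3.33, 0), which is not an integer point.
(p,q)=(2,2): 5·2+6·2=22≤34, 6·2+4·2=20≤20, objective 22.
(p,q)=(3,0): 5·3+6·0=15≤34, 6·3+4·0=18≤20, objective 21.
(p,q)=(1,3): 5·1+6·3=23≤34, 6·1+4·3=18≤20, objective 19.
(p,q)=(2,1): 5·2+6·1=16≤34, 6·2+4·1=16≤20, objective 18.
Maximum is 22 at (p,q)=(2,2).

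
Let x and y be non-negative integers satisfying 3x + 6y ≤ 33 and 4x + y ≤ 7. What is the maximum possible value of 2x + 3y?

Relaxing integrality, the LP optimum is 16.71 at (x,y) = (0.429, 5.29), which is not an integer point.
(x,y)=(0,5): 3·0+6·5=30≤33, 4·0+1·5=5≤7, objective 15.
(x,y)=(0,4): 3·0+6·4=24≤33, 4·0+1·4=4≤7, objective 12.
No feasible integer point exceeds 15.

15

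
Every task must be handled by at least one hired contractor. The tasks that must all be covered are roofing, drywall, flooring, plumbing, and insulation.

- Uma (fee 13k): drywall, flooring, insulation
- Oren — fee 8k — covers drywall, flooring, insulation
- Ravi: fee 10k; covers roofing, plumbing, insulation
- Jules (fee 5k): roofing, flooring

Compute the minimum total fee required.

Choose Oren and Ravi: together they cover roofing, drywall, flooring, plumbing, insulation — every task.
Total fee: 8 + 10 = 18.

18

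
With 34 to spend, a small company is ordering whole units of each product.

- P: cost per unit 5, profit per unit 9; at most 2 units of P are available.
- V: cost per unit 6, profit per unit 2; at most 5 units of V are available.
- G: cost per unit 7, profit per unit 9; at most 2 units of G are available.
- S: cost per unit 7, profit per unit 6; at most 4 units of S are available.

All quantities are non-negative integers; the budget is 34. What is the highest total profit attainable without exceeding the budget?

42

This is a bounded integer knapsack.
Take 2×P, 2×G, and 1×S: cost 31 ≤ 34, profit 2·9 + 2·9 + 1·6 = 42.
P has the best ratio (9/5) and is taken to its limit of 2; remaining capacity is filled optimally with the others.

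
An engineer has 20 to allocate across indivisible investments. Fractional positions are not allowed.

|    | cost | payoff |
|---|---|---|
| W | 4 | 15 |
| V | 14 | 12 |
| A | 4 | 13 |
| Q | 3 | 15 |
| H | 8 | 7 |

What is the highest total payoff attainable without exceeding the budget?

50

Treat it as a binary knapsack problem.
Take W, A, Q, and H: cost 4 + 4 + 3 + 8 = 19 ≤ 20, payoff 15 + 13 + 15 + 7 = 50.
No other feasible combination does better.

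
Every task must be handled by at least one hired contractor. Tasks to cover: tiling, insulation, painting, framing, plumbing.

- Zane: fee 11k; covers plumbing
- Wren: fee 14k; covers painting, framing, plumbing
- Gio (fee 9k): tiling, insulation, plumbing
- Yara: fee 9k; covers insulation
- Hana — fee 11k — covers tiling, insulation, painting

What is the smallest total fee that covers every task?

23

This is a weighted set-cover instance.
Choose Wren and Gio: together they cover tiling, insulation, painting, framing, plumbing — every task.
Total fee: 14 + 9 = 23.
No cover costs less than 23.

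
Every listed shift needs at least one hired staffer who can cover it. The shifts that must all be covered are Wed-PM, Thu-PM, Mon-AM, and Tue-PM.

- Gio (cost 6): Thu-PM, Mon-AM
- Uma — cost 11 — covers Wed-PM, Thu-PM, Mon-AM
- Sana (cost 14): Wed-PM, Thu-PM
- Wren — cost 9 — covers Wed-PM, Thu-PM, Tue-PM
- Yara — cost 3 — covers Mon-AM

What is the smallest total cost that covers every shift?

12

Choose Wren and Yara: together they cover Wed-PM, Thu-PM, Mon-AM, Tue-PM — every shift.
Total cost: 9 + 3 = 12.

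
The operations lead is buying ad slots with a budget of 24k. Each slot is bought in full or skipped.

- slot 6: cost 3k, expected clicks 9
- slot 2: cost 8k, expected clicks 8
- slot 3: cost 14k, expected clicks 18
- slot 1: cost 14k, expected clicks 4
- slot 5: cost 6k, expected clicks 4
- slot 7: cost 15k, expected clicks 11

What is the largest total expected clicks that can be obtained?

31

Take slot 6, slot 3, and slot 5: cost 3 + 14 + 6 = 23 ≤ 24, expected clicks 9 + 18 + 4 = 31.
No other feasible combination does better.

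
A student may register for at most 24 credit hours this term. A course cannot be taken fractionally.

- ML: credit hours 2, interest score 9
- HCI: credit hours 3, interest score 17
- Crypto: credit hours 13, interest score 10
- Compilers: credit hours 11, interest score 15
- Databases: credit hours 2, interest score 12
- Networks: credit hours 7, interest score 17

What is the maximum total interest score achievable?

Take HCI, Compilers, Databases, and Networks: credit hours 3 + 11 + 2 + 7 = 23 ≤ 24, interest score 17 + 15 + 12 + 17 = 61.
No other feasible combination does better.

61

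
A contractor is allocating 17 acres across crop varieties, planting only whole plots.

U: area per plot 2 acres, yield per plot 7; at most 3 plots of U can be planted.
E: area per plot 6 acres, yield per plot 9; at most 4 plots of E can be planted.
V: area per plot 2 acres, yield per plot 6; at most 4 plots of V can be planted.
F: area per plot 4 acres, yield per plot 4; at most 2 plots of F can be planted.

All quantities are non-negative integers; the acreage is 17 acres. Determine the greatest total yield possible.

45

This is a bounded integer knapsack.
U has the best ratio (7/2); taking only U gives at most 3×7 = 21 (stopped by the supply cap of 3).
Mixing does better — 3×U and 4×V: area 14 ≤ 17, yield 3·7 + 4·6 = 45.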